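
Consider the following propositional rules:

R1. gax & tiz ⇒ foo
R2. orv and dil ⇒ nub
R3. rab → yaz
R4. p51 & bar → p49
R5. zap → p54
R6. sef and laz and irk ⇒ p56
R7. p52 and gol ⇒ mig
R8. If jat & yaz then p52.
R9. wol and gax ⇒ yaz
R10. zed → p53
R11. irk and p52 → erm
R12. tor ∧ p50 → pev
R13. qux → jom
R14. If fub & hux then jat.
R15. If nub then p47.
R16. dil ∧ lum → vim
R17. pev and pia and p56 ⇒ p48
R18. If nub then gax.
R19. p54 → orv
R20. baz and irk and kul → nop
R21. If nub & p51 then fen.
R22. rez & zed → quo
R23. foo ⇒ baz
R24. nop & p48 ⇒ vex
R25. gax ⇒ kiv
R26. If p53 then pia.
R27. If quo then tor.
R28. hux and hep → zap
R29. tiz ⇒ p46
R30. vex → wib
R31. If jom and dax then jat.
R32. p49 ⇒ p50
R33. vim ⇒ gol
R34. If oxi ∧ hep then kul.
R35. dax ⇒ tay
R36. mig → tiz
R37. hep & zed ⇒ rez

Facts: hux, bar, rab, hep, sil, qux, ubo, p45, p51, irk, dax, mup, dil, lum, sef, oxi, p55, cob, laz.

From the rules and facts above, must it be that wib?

No

Forward chaining from the given facts derives: yaz, p49, p56, jom, vim, zap, jat, p50, gol, kul, tay, p54, p52, erm, orv, nub, mig, p47, gax, fen, kiv, tiz, foo, baz, p46, nop.
The only rule concluding wib is R30, which needs vex; that is never established.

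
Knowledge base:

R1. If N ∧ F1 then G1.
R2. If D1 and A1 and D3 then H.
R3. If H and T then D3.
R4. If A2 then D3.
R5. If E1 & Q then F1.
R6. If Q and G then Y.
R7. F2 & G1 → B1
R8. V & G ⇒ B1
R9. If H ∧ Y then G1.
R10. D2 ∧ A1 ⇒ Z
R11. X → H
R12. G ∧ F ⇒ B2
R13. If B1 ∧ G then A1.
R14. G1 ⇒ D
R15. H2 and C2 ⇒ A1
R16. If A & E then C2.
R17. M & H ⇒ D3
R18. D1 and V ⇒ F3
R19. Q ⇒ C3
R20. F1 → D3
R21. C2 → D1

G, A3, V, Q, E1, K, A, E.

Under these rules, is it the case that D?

F1  (by R5: E1, Q)
Y  (by R6: Q, G)
B1  (by R8: V, G)
A1  (by R13: B1, G)
C2  (by R16: A, E)
D3  (by R20: F1)
D1  (by R21: C2)
H  (by R2: D1, A1, D3)
G1  (by R9: H, Y)
D  (by R14: G1)

Yes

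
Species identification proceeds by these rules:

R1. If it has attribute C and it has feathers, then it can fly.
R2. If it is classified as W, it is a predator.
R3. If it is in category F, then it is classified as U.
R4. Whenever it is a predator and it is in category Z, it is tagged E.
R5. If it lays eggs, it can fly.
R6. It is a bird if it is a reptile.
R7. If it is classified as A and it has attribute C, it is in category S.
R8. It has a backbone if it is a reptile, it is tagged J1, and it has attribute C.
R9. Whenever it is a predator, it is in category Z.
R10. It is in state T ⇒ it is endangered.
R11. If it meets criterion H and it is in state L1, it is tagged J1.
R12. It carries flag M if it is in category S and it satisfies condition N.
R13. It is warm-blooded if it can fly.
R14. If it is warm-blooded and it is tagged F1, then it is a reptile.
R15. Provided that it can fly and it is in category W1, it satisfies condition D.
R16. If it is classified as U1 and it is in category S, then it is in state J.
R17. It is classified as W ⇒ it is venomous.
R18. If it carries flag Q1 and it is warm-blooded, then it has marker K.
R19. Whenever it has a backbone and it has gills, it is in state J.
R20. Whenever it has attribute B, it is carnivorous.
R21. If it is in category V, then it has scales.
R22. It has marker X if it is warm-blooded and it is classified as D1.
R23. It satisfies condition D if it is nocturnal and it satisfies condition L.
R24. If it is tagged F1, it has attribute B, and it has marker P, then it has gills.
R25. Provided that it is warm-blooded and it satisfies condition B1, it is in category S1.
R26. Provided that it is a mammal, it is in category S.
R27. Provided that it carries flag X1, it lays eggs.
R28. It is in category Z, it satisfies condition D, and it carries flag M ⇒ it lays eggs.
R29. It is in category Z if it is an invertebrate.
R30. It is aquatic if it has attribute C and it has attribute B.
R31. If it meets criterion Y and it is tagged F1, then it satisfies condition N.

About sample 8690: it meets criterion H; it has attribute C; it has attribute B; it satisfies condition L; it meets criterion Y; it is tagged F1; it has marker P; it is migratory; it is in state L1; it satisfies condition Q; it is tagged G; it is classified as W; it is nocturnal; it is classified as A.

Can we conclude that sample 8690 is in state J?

Yes

By R2 (it is classified as W): it is a predator.
By R7 (it is classified as A, it has attribute C): it is in category S.
By R9 (it is a predator): it is in category Z.
By R11 (it meets criterion H, it is in state L1): it is tagged J1.
By R23 (it is nocturnal, it satisfies condition L): it satisfies condition D.
By R24 (it is tagged F1, it has attribute B, it has marker P): it has gills.
By R31 (it meets criterion Y, it is tagged F1): it satisfies condition N.
By R12 (it is in category S, it satisfies condition N): it carries flag M.
By R28 (it is in category Z, it satisfies condition D, it carries flag M): it lays eggs.
By R5 (it lays eggs): it can fly.
By R13 (it can fly): it is warm-blooded.
By R14 (it is warm-blooded, it is tagged F1): it is a reptile.
By R8 (it is a reptile, it is tagged J1, it has attribute C): it has a backbone.
By R19 (it has a backbone, it has gills): it is in state J.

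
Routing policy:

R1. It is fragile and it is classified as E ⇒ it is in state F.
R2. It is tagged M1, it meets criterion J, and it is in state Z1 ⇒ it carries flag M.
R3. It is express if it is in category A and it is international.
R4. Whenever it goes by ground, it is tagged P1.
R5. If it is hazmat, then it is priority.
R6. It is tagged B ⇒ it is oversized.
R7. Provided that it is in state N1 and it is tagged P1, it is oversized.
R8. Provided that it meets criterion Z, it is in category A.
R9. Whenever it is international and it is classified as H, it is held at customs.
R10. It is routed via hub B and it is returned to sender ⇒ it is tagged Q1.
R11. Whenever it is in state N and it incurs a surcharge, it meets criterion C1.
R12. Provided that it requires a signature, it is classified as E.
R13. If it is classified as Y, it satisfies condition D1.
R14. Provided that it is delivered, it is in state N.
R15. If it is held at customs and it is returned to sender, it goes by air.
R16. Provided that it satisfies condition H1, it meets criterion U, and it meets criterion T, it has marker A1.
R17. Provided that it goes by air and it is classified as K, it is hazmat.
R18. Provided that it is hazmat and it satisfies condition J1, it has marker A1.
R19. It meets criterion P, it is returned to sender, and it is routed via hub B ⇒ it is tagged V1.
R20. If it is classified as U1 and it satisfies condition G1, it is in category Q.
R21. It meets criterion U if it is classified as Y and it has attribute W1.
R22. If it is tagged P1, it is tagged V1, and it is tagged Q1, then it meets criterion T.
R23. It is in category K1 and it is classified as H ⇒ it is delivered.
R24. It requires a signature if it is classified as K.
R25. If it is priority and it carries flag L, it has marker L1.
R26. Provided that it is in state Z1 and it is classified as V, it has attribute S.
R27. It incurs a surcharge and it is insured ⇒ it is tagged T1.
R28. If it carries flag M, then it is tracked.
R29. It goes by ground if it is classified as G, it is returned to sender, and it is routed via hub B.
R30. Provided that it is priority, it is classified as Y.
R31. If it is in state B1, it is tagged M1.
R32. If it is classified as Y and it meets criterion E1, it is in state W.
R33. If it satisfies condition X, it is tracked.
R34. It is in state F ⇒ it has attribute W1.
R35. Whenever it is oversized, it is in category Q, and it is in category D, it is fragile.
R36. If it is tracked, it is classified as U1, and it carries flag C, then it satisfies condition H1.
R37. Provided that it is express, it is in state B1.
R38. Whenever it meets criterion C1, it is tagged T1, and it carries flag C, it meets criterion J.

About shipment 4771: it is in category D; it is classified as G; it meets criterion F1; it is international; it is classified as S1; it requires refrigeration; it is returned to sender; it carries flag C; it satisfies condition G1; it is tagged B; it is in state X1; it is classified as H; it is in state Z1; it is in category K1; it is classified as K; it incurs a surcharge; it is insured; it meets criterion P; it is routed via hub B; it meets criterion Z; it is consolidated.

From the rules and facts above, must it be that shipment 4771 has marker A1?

Forward chaining from the given facts derives: is oversized, is in category A, is held at customs, is tagged Q1, goes by air, is hazmat, is tagged V1, is delivered, requires a signature, is tagged T1, goes by ground, is express, is tagged P1, is priority, is classified as E, is in state N, meets criterion T, is classified as Y, is in state B1, meets criterion C1, satisfies condition D1, is tagged M1, meets criterion J, carries flag M, is tracked.
Rules concluding "it has marker A1": R16 needs "it satisfies condition H1"; R18 needs "it satisfies condition J1" — none of these are established.

No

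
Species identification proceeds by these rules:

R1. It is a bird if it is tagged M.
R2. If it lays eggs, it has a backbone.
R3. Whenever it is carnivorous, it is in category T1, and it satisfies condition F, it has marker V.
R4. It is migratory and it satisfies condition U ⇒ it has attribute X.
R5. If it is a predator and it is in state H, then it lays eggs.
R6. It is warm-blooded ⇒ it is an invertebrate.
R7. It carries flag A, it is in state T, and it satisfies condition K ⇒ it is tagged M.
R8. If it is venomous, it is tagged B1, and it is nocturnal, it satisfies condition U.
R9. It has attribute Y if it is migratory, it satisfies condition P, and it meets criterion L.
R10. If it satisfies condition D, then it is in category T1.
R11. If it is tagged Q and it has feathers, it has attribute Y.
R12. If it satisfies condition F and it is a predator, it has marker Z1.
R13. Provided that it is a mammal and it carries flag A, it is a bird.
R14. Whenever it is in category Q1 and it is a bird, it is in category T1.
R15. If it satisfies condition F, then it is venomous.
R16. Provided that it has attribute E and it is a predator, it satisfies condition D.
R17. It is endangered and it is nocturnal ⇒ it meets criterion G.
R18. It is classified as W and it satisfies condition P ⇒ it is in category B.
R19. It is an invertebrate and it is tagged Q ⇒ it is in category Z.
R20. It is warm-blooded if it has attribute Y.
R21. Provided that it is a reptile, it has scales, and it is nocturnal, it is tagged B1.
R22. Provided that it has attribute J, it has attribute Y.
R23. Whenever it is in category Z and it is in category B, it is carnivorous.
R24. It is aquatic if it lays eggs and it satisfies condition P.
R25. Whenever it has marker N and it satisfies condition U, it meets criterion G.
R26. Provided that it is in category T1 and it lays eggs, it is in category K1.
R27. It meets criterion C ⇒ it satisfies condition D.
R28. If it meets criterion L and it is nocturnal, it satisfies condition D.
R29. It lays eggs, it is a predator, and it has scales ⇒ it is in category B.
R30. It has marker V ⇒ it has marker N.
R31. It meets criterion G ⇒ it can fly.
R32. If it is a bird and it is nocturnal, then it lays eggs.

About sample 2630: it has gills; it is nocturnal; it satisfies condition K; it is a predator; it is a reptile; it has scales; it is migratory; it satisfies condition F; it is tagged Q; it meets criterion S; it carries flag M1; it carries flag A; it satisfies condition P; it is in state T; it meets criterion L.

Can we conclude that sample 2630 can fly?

Yes

By R7 (it carries flag A, it is in state T, it satisfies condition K): it is tagged M.
By R9 (it is migratory, it satisfies condition P, it meets criterion L): it has attribute Y.
By R15 (it satisfies condition F): it is venomous.
By R20 (it has attribute Y): it is warm-blooded.
By R21 (it is a reptile, it has scales, it is nocturnal): it is tagged B1.
By R28 (it meets criterion L, it is nocturnal): it satisfies condition D.
By R1 (it is tagged M): it is a bird.
By R6 (it is warm-blooded): it is an invertebrate.
By R8 (it is venomous, it is tagged B1, it is nocturnal): it satisfies condition U.
By R10 (it satisfies condition D): it is in category T1.
By R19 (it is an invertebrate, it is tagged Q): it is in category Z.
By R32 (it is a bird, it is nocturnal): it lays eggs.
By R29 (it lays eggs, it is a predator, it has scales): it is in category B.
By R23 (it is in category Z, it is in category B): it is carnivorous.
By R3 (it is carnivorous, it is in category T1, it satisfies condition F): it has marker V.
By R30 (it has marker V): it has marker N.
By R25 (it has marker N, it satisfies condition U): it meets criterion G.
By R31 (it meets criterion G): it can fly.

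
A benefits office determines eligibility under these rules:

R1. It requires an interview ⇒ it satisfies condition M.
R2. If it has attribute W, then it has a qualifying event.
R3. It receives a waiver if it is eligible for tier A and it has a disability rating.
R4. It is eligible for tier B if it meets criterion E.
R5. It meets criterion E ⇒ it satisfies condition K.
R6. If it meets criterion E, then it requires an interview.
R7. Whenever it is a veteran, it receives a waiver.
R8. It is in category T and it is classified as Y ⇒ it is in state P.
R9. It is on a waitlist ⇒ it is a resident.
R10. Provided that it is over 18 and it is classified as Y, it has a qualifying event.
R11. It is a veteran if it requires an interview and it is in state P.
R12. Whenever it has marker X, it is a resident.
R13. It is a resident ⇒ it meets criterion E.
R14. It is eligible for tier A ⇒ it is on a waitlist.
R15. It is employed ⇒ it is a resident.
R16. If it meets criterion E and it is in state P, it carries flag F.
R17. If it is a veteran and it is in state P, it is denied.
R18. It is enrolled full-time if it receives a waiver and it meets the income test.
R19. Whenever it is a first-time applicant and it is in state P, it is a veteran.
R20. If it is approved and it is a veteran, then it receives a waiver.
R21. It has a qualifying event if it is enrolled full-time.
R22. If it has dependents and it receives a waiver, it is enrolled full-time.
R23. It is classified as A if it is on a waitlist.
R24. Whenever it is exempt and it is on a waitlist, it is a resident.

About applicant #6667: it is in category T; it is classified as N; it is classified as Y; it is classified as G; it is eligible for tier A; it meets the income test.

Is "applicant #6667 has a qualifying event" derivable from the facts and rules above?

By R8 (it is in category T, it is classified as Y): it is in state P.
By R14 (it is eligible for tier A): it is on a waitlist.
By R9 (it is on a waitlist): it is a resident.
By R13 (it is a resident): it meets criterion E.
By R6 (it meets criterion E): it requires an interview.
By R11 (it requires an interview, it is in state P): it is a veteran.
By R7 (it is a veteran): it receives a waiver.
By R18 (it receives a waiver, it meets the income test): it is enrolled full-time.
By R21 (it is enrolled full-time): it has a qualifying event.

Yes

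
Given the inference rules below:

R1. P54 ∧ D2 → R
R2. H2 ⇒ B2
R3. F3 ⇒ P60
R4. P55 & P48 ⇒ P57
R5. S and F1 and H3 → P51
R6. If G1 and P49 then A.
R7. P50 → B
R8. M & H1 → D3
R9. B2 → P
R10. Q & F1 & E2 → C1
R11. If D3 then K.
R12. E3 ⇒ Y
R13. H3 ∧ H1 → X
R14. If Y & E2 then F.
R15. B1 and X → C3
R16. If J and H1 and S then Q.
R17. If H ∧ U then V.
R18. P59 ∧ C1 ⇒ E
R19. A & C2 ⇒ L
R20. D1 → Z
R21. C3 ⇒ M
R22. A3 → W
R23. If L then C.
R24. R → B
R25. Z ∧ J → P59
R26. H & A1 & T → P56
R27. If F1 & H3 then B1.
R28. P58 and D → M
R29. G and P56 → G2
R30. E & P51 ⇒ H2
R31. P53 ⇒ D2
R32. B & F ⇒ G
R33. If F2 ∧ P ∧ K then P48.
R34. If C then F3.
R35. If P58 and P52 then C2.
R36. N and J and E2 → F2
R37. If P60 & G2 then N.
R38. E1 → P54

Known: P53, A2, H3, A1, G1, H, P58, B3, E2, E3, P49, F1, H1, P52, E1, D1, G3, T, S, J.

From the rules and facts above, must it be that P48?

Yes

P51  (by R5: S, F1, H3)
A  (by R6: G1, P49)
Y  (by R12: E3)
X  (by R13: H3, H1)
F  (by R14: Y, E2)
Q  (by R16: J, H1, S)
Z  (by R20: D1)
P59  (by R25: Z, J)
P56  (by R26: H, A1, T)
B1  (by R27: F1, H3)
D2  (by R31: P53)
C2  (by R35: P58, P52)
P54  (by R38: E1)
R  (by R1: P54, D2)
C1  (by R10: Q, F1, E2)
C3  (by R15: B1, X)
E  (by R18: P59, C1)
L  (by R19: A, C2)
M  (by R21: C3)
C  (by R23: L)
B  (by R24: R)
H2  (by R30: E, P51)
G  (by R32: B, F)
F3  (by R34: C)
B2  (by R2: H2)
P60  (by R3: F3)
D3  (by R8: M, H1)
P  (by R9: B2)
K  (by R11: D3)
G2  (by R29: G, P56)
N  (by R37: P60, G2)
F2  (by R36: N, J, E2)
P48  (by R33: F2, P, K)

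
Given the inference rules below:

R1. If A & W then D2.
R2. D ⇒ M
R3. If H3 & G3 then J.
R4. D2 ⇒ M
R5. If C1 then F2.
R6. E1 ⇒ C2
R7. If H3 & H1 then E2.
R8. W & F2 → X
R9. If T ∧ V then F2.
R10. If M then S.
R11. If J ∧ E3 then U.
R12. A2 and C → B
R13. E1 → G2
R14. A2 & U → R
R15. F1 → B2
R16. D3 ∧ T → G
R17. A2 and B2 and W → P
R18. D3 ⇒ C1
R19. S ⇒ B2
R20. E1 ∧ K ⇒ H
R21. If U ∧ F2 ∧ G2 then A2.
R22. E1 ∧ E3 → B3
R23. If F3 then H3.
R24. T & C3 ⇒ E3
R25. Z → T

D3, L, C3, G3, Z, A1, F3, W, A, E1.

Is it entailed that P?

D2  (by R1: A, W)
M  (by R4: D2)
S  (by R10: M)
G2  (by R13: E1)
C1  (by R18: D3)
B2  (by R19: S)
H3  (by R23: F3)
T  (by R25: Z)
J  (by R3: H3, G3)
F2  (by R5: C1)
E3  (by R24: T, C3)
U  (by R11: J, E3)
A2  (by R21: U, F2, G2)
P  (by R17: A2, B2, W)

Yes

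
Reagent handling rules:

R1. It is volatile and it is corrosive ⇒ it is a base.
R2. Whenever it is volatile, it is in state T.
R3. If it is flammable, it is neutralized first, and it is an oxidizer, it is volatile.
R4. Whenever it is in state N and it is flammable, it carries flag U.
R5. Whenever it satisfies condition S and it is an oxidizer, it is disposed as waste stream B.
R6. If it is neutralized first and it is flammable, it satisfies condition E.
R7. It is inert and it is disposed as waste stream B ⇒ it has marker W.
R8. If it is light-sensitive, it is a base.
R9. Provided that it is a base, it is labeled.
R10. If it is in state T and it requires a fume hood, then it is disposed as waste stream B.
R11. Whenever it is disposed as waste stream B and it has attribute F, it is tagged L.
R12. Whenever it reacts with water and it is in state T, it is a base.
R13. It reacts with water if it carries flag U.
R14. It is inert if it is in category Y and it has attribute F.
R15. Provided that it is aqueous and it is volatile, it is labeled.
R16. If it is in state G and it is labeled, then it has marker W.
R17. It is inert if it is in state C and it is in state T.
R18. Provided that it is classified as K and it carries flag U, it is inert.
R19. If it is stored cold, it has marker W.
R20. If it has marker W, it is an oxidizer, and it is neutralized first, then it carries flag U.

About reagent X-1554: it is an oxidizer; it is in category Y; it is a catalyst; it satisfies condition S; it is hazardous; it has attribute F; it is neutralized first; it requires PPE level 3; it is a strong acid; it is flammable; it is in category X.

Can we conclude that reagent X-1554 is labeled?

By R3 (it is flammable, it is neutralized first, it is an oxidizer): it is volatile.
By R5 (it satisfies condition S, it is an oxidizer): it is disposed as waste stream B.
By R14 (it is in category Y, it has attribute F): it is inert.
By R2 (it is volatile): it is in state T.
By R7 (it is inert, it is disposed as waste stream B): it has marker W.
By R20 (it has marker W, it is an oxidizer, it is neutralized first): it carries flag U.
By R13 (it carries flag U): it reacts with water.
By R12 (it reacts with water, it is in state T): it is a base.
By R9 (it is a base): it is labeled.

Yes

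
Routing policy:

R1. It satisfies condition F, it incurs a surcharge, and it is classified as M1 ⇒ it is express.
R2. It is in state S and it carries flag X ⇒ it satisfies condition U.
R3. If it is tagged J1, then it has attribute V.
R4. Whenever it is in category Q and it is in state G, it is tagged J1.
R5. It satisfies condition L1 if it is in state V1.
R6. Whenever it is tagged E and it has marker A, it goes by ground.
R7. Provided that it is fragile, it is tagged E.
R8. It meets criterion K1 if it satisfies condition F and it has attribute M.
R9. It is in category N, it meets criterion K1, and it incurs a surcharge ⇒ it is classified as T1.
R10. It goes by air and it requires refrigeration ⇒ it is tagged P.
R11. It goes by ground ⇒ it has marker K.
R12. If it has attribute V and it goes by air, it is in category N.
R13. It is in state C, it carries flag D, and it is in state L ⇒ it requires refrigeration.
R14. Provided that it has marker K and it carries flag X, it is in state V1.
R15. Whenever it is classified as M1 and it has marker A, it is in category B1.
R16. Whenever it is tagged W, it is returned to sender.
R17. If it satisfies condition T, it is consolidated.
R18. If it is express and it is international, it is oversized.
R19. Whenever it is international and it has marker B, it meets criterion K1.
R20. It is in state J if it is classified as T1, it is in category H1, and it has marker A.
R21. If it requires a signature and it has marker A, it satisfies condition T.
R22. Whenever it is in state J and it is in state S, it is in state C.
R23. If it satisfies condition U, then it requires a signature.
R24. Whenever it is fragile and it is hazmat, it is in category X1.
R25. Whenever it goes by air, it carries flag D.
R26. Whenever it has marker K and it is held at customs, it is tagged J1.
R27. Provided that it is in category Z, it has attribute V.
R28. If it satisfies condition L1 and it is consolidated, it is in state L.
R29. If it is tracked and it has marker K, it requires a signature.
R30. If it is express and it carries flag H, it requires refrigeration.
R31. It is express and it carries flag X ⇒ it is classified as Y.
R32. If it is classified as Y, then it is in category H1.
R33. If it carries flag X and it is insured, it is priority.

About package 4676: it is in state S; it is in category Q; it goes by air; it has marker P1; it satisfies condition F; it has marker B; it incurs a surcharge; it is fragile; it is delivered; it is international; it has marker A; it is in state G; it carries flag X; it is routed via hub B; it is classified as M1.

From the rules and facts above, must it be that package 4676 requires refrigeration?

By R1 (it satisfies condition F, it incurs a surcharge, it is classified as M1): it is express.
By R2 (it is in state S, it carries flag X): it satisfies condition U.
By R4 (it is in category Q, it is in state G): it is tagged J1.
By R7 (it is fragile): it is tagged E.
By R19 (it is international, it has marker B): it meets criterion K1.
By R23 (it satisfies condition U): it requires a signature.
By R25 (it goes by air): it carries flag D.
By R31 (it is express, it carries flag X): it is classified as Y.
By R32 (it is classified as Y): it is in category H1.
By R3 (it is tagged J1): it has attribute V.
By R6 (it is tagged E, it has marker A): it goes by ground.
By R11 (it goes by ground): it has marker K.
By R12 (it has attribute V, it goes by air): it is in category N.
By R14 (it has marker K, it carries flag X): it is in state V1.
By R21 (it requires a signature, it has marker A): it satisfies condition T.
By R5 (it is in state V1): it satisfies condition L1.
By R9 (it is in category N, it meets criterion K1, it incurs a surcharge): it is classified as T1.
By R17 (it satisfies condition T): it is consolidated.
By R20 (it is classified as T1, it is in category H1, it has marker A): it is in state J.
By R22 (it is in state J, it is in state S): it is in state C.
By R28 (it satisfies condition L1, it is consolidated): it is in state L.
By R13 (it is in state C, it carries flag D, it is in state L): it requires refrigeration.

Yes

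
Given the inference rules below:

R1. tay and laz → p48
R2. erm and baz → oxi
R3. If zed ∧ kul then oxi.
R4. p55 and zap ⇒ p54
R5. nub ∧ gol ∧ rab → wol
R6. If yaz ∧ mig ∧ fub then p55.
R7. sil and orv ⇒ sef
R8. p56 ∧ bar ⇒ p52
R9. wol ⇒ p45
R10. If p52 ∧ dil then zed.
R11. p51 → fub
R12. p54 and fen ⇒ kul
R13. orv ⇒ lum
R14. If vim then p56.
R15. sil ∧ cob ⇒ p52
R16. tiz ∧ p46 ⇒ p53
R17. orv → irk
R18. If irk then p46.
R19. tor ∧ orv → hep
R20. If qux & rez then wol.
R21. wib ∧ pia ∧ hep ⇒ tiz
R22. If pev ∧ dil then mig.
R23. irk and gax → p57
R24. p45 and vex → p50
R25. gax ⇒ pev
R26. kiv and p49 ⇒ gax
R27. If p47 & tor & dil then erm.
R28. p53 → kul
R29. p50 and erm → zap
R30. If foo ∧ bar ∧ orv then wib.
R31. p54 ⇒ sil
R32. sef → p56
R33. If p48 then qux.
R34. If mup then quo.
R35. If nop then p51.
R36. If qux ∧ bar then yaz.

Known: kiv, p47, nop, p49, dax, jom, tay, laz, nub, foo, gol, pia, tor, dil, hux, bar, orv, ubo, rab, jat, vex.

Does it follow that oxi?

Yes

p48  (by R1: tay, laz)
wol  (by R5: nub, gol, rab)
p45  (by R9: wol)
irk  (by R17: orv)
p46  (by R18: irk)
hep  (by R19: tor, orv)
p50  (by R24: p45, vex)
gax  (by R26: kiv, p49)
erm  (by R27: p47, tor, dil)
zap  (by R29: p50, erm)
wib  (by R30: foo, bar, orv)
qux  (by R33: p48)
p51  (by R35: nop)
yaz  (by R36: qux, bar)
fub  (by R11: p51)
tiz  (by R21: wib, pia, hep)
pev  (by R25: gax)
p53  (by R16: tiz, p46)
mig  (by R22: pev, dil)
kul  (by R28: p53)
p55  (by R6: yaz, mig, fub)
p54  (by R4: p55, zap)
sil  (by R31: p54)
sef  (by R7: sil, orv)
p56  (by R32: sef)
p52  (by R8: p56, bar)
zed  (by R10: p52, dil)
oxi  (by R3: zed, kul)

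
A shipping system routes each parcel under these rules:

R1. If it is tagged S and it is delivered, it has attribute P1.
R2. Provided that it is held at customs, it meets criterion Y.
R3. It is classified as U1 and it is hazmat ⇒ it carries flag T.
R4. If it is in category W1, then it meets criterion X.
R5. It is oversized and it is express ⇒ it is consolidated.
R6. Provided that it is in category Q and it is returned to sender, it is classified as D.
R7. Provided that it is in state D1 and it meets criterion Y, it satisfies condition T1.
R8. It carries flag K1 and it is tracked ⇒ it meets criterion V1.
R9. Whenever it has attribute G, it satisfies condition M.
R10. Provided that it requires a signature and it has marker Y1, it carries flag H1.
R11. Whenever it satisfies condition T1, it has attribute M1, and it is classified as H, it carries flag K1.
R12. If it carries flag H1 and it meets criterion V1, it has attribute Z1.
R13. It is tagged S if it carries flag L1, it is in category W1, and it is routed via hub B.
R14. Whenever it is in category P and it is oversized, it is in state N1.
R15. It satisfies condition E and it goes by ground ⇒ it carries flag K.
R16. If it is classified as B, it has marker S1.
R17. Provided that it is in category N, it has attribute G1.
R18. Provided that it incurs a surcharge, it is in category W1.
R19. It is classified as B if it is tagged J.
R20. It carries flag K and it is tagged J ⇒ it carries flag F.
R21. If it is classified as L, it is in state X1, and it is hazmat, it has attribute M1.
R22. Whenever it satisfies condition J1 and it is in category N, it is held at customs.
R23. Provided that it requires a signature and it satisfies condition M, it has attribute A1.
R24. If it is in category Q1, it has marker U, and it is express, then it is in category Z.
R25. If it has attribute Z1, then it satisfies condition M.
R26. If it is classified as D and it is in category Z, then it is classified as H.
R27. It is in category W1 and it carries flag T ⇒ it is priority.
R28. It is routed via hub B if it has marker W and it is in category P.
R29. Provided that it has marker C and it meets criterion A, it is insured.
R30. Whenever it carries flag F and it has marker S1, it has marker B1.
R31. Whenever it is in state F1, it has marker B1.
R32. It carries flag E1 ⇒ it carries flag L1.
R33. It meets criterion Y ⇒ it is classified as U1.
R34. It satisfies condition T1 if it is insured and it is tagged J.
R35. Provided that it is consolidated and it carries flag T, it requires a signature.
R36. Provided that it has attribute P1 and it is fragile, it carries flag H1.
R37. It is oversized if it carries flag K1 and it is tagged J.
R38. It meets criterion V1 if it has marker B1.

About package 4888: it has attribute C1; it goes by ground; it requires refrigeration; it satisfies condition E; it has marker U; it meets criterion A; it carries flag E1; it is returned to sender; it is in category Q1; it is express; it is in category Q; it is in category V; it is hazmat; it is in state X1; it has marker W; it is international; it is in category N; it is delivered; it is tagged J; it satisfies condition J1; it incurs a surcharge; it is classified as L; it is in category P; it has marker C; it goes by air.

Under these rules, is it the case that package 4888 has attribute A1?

No

Forward chaining from the given facts derives: is classified as D, carries flag K, has attribute G1, is in category W1, is classified as B, carries flag F, has attribute M1, is held at customs, is in category Z, is classified as H, is routed via hub B, is insured, carries flag L1, satisfies condition T1, meets criterion Y, meets criterion X, carries flag K1, is tagged S, has marker S1, has marker B1, is classified as U1, is oversized, meets criterion V1, has attribute P1, carries flag T, is consolidated, is in state N1, is priority, requires a signature.
The only rule concluding "it has attribute A1" is R23, which needs "it satisfies condition M"; that is never established.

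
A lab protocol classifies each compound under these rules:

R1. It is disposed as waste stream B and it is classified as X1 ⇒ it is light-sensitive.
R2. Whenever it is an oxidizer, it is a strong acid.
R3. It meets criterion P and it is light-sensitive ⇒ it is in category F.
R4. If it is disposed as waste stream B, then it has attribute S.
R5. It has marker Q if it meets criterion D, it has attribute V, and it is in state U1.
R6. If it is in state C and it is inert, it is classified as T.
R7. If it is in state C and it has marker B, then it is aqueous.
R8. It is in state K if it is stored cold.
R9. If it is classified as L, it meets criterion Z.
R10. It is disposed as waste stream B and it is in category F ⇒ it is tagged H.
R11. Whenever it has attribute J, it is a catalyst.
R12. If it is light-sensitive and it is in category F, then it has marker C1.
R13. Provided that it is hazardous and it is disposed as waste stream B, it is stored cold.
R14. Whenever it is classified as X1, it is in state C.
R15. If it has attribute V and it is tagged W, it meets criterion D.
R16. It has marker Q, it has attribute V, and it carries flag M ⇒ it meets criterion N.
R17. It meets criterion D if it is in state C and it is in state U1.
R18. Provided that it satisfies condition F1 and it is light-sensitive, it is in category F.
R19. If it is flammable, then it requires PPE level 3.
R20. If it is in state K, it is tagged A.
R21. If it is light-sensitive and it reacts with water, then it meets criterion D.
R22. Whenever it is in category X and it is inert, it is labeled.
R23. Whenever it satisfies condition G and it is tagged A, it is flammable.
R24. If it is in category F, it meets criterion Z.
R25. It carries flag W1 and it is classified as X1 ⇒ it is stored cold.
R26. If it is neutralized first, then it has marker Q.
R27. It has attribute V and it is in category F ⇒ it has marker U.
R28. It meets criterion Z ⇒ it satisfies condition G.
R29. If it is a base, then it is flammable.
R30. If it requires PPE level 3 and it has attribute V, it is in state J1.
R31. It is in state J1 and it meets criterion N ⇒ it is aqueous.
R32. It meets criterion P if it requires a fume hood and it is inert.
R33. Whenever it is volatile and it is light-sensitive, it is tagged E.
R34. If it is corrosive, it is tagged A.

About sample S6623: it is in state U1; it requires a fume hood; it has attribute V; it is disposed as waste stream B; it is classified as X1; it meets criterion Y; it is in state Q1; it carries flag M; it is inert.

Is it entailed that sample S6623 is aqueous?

No

Forward chaining from the given facts derives: is light-sensitive, has attribute S, is in state C, meets criterion D, meets criterion P, is in category F, has marker Q, is classified as T, is tagged H, has marker C1, meets criterion N, meets criterion Z, has marker U, satisfies condition G.
Rules concluding "it is aqueous": R7 needs "it has marker B"; R31 needs "it is in state J1" — none of these are established.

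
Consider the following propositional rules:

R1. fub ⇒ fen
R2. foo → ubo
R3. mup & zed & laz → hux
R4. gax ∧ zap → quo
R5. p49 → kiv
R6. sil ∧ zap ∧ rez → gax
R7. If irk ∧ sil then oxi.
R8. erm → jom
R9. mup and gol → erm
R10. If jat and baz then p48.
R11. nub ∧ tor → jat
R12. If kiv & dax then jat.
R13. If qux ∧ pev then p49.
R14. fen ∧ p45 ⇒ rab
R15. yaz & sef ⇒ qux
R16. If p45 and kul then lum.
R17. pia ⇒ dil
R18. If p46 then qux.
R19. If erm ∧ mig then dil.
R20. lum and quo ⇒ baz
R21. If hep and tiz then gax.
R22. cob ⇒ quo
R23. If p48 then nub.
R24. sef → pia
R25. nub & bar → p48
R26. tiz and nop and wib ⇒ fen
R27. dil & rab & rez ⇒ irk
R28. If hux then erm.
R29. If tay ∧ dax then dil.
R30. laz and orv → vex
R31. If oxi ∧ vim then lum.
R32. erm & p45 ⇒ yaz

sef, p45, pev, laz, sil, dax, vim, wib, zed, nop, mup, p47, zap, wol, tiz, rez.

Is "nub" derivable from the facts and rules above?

Yes

hux  (by R3: mup, zed, laz)
gax  (by R6: sil, zap, rez)
pia  (by R24: sef)
fen  (by R26: tiz, nop, wib)
erm  (by R28: hux)
yaz  (by R32: erm, p45)
quo  (by R4: gax, zap)
rab  (by R14: fen, p45)
qux  (by R15: yaz, sef)
dil  (by R17: pia)
irk  (by R27: dil, rab, rez)
oxi  (by R7: irk, sil)
p49  (by R13: qux, pev)
lum  (by R31: oxi, vim)
kiv  (by R5: p49)
jat  (by R12: kiv, dax)
baz  (by R20: lum, quo)
p48  (by R10: jat, baz)
nub  (by R23: p48)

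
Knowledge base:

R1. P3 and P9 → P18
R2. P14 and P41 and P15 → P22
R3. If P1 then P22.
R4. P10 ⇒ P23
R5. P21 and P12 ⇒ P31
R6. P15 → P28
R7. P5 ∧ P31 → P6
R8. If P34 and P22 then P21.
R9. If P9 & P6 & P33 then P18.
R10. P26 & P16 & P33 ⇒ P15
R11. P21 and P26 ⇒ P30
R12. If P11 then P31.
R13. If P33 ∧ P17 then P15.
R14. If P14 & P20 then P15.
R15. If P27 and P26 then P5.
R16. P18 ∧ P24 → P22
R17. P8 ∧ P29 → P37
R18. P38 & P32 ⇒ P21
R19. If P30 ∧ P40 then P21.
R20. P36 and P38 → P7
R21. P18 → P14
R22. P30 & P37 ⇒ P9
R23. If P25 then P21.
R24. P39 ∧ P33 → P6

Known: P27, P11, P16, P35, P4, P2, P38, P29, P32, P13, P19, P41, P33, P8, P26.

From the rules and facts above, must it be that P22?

Yes

P15  (by R10: P26, P16, P33)
P31  (by R12: P11)
P5  (by R15: P27, P26)
P37  (by R17: P8, P29)
P21  (by R18: P38, P32)
P6  (by R7: P5, P31)
P30  (by R11: P21, P26)
P9  (by R22: P30, P37)
P18  (by R9: P9, P6, P33)
P14  (by R21: P18)
P22  (by R2: P14, P41, P15)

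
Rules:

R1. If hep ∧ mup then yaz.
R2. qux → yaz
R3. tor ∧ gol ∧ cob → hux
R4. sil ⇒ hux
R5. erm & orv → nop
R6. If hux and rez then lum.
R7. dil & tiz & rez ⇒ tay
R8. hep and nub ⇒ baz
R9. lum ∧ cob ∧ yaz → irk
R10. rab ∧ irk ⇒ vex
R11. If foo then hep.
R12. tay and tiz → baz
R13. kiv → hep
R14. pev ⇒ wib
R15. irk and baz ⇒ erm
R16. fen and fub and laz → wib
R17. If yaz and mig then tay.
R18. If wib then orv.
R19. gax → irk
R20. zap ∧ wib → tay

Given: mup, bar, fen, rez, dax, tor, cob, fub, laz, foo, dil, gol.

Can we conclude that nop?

No

Forward chaining from the given facts derives: hux, lum, hep, wib, orv, yaz, irk.
The only rule concluding nop is R5, which needs erm; that is never established.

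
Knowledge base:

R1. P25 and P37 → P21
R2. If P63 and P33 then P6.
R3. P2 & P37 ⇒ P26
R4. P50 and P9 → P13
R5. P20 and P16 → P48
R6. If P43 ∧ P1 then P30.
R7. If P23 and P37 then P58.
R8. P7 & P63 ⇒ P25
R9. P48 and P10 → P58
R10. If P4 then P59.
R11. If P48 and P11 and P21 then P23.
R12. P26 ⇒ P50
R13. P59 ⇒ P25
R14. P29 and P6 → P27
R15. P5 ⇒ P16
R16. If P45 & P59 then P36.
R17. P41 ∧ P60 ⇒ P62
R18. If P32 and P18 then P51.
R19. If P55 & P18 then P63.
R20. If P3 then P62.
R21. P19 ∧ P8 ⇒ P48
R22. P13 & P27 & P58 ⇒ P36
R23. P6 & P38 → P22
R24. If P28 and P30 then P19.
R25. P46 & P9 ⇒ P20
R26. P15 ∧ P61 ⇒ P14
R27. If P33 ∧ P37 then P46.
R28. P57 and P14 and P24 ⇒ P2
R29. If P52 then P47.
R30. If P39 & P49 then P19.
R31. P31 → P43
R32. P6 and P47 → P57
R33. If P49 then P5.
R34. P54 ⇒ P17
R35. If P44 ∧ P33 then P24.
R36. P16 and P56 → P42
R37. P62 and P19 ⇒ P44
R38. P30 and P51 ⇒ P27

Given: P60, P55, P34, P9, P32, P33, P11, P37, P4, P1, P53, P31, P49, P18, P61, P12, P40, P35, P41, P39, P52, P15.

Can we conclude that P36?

P59  (by R10: P4)
P25  (by R13: P59)
P62  (by R17: P41, P60)
P51  (by R18: P32, P18)
P63  (by R19: P55, P18)
P14  (by R26: P15, P61)
P46  (by R27: P33, P37)
P47  (by R29: P52)
P19  (by R30: P39, P49)
P43  (by R31: P31)
P5  (by R33: P49)
P44  (by R37: P62, P19)
P21  (by R1: P25, P37)
P6  (by R2: P63, P33)
P30  (by R6: P43, P1)
P16  (by R15: P5)
P20  (by R25: P46, P9)
P57  (by R32: P6, P47)
P24  (by R35: P44, P33)
P27  (by R38: P30, P51)
P48  (by R5: P20, P16)
P23  (by R11: P48, P11, P21)
P2  (by R28: P57, P14, P24)
P26  (by R3: P2, P37)
P58  (by R7: P23, P37)
P50  (by R12: P26)
P13  (by R4: P50, P9)
P36  (by R22: P13, P27, P58)

Yes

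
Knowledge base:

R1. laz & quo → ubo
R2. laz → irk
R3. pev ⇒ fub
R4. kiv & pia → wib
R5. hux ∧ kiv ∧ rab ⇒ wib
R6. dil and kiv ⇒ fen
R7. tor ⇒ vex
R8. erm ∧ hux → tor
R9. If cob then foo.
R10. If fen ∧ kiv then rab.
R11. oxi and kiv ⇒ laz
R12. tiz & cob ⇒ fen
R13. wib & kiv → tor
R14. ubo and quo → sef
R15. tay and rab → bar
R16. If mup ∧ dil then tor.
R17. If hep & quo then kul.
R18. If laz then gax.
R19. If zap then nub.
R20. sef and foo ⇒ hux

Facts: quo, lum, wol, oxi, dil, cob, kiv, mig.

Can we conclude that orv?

No

Forward chaining from the given facts derives: fen, foo, rab, laz, gax, ubo, irk, sef, hux, wib, tor, vex.
No rule has orv as its conclusion, and it is not among the given facts.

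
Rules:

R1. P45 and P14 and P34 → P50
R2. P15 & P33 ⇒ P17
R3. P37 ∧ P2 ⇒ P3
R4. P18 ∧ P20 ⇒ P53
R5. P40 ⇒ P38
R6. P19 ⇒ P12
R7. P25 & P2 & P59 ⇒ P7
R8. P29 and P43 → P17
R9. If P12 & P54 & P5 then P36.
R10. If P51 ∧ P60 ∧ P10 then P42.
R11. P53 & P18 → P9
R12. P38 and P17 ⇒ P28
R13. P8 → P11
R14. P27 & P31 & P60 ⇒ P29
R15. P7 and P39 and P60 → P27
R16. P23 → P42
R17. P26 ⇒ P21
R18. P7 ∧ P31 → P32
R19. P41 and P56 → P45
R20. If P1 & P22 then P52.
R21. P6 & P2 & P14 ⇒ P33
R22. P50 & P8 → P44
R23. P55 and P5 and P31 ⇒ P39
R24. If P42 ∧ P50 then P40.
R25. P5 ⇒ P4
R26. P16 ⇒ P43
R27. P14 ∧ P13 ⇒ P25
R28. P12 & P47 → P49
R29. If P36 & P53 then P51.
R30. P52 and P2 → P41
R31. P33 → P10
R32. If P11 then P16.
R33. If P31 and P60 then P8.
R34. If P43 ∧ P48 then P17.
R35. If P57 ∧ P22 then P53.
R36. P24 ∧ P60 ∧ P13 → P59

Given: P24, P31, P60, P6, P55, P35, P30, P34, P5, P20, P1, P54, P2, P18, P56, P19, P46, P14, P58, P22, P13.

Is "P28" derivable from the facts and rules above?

P53  (by R4: P18, P20)
P12  (by R6: P19)
P36  (by R9: P12, P54, P5)
P52  (by R20: P1, P22)
P33  (by R21: P6, P2, P14)
P39  (by R23: P55, P5, P31)
P25  (by R27: P14, P13)
P51  (by R29: P36, P53)
P41  (by R30: P52, P2)
P10  (by R31: P33)
P8  (by R33: P31, P60)
P59  (by R36: P24, P60, P13)
P7  (by R7: P25, P2, P59)
P42  (by R10: P51, P60, P10)
P11  (by R13: P8)
P27  (by R15: P7, P39, P60)
P45  (by R19: P41, P56)
P16  (by R32: P11)
P50  (by R1: P45, P14, P34)
P29  (by R14: P27, P31, P60)
P40  (by R24: P42, P50)
P43  (by R26: P16)
P38  (by R5: P40)
P17  (by R8: P29, P43)
P28  (by R12: P38, P17)

Yes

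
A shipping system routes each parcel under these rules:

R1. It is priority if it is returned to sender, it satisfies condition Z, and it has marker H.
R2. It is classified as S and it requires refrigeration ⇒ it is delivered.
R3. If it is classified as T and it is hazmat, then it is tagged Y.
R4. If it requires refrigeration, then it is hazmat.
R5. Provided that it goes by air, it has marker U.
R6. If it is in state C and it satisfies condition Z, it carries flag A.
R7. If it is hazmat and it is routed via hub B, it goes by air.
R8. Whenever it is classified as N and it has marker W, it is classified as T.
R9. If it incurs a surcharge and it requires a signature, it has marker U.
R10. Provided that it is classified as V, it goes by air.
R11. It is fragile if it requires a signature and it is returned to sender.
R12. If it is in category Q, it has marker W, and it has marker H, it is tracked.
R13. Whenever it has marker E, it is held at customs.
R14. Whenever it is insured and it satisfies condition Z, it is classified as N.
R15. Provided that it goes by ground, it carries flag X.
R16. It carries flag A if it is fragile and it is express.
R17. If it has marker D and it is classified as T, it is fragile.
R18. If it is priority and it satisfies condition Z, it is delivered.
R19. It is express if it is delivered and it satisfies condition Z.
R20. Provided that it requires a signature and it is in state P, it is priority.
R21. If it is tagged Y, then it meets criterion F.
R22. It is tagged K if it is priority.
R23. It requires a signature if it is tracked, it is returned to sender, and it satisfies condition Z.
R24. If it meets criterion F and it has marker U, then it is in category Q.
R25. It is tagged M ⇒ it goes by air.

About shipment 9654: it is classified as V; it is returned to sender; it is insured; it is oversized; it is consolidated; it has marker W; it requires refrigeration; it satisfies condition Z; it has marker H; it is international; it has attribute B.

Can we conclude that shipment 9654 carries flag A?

Yes

By R1 (it is returned to sender, it satisfies condition Z, it has marker H): it is priority.
By R4 (it requires refrigeration): it is hazmat.
By R10 (it is classified as V): it goes by air.
By R14 (it is insured, it satisfies condition Z): it is classified as N.
By R18 (it is priority, it satisfies condition Z): it is delivered.
By R19 (it is delivered, it satisfies condition Z): it is express.
By R5 (it goes by air): it has marker U.
By R8 (it is classified as N, it has marker W): it is classified as T.
By R3 (it is classified as T, it is hazmat): it is tagged Y.
By R21 (it is tagged Y): it meets criterion F.
By R24 (it meets criterion F, it has marker U): it is in category Q.
By R12 (it is in category Q, it has marker W, it has marker H): it is tracked.
By R23 (it is tracked, it is returned to sender, it satisfies condition Z): it requires a signature.
By R11 (it requires a signature, it is returned to sender): it is fragile.
By R16 (it is fragile, it is express): it carries flag A.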